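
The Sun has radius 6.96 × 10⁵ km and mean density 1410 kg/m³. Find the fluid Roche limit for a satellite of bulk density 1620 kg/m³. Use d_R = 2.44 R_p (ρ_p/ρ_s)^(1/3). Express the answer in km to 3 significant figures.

d_R = 2.44 × 6.96 × 10⁵ km × (1410/1620)^(1/3)
    = 1.62 × 10⁶ km

1.62 × 10⁶ km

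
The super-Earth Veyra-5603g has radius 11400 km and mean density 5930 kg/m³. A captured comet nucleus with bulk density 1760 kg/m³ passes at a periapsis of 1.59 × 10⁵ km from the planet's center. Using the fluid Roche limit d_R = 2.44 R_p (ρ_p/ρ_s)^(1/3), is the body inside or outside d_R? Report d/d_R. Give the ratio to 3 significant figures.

outside; d/d_R ≈ 3.81

d_R = 2.44 × (11400 km) × (5930/1760)^(1/3) = 41700 km
d/d_R = (1.59 × 10⁵) / (41700) = 3.81
Since d/d_R > 1, the body is outside the Roche limit.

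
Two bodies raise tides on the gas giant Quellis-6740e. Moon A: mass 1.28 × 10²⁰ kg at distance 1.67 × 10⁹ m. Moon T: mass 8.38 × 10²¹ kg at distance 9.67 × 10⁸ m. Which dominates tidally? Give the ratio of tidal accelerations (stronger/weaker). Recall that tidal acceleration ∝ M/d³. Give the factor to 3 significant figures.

The tide-raising term goes as M/d³ (the gradient of a 1/d² field).
Moon A: (1.28 × 10²⁰) / (1.67 × 10⁹)³ = 2.748 × 10⁻⁸
Moon T: (8.38 × 10²¹) / (9.67 × 10⁸)³ = 9.268 × 10⁻⁶
Ratio (larger/smaller) = 337

Moon T, by a factor of ≈ 337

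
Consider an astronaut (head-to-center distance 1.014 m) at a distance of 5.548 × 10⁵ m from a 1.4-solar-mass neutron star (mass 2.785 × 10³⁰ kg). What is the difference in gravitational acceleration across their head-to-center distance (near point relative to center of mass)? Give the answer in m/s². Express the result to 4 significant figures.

2.207 × 10³ m/s²

a_tidal = 2GMr/d³
        = 2 × (6.674 × 10⁻¹¹) × (2.785 × 10³⁰) × (1.014) / (5.548 × 10⁵)³
        = 2.207 × 10³ m/s²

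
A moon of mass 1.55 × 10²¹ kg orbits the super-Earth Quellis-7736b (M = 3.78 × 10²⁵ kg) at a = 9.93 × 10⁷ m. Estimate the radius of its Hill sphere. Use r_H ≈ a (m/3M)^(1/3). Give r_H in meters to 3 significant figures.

2.37 × 10⁶ m

r_H ≈ a (m/3M)^(1/3)
    = (9.93 × 10⁷) × (1.55 × 10²¹ / (3 × 3.78 × 10²⁵))^(1/3)
    = 2.37 × 10⁶ m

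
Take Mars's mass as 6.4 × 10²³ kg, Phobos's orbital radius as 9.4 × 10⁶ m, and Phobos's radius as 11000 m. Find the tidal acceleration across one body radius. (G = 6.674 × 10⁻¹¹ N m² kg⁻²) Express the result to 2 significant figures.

1.1 × 10⁻³ m/s²

Δg = 2GMr/d³
   = 2 × (6.674 × 10⁻¹¹) × (6.4 × 10²³) × (11000) / (9.4 × 10⁶)³
   = 1.1 × 10⁻³ m/s²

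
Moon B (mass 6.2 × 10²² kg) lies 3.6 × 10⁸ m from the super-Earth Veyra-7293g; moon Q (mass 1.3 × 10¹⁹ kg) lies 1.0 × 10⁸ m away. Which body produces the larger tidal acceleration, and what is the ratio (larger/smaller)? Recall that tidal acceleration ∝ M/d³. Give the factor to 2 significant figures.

Moon B, by a factor of ≈ 100

The tide-raising term goes as M/d³ (the gradient of a 1/d² field).
Moon B: (6.2 × 10²²) / (3.6 × 10⁸)³ = 1.329 × 10⁻³
Moon Q: (1.3 × 10¹⁹) / (1.0 × 10⁸)³ = 1.300 × 10⁻⁵
Ratio (larger/smaller) = 100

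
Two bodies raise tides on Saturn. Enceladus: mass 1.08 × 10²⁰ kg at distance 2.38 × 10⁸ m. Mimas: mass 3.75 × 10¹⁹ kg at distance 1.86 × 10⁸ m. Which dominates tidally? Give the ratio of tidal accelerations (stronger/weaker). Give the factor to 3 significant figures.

The tide-raising term goes as M/d³ (the gradient of a 1/d² field).
Enceladus: (1.08 × 10²⁰) / (2.38 × 10⁸)³ = 8.011 × 10⁻⁶
Mimas: (3.75 × 10¹⁹) / (1.86 × 10⁸)³ = 5.828 × 10⁻⁶
Ratio (larger/smaller) = 1.37

Enceladus, by a factor of ≈ 1.37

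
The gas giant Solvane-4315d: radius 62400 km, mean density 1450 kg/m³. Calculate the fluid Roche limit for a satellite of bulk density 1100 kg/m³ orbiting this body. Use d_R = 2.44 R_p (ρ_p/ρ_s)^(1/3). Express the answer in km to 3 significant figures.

d_R = 2.44 × 62400 km × (1450/1100)^(1/3)
    = 1.67 × 10⁵ km

1.67 × 10⁵ km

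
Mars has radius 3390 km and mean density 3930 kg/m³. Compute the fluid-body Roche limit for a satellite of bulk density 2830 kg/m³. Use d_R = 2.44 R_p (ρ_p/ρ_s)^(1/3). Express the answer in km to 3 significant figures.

d_R = 2.44 × 3390 km × (3930/2830)^(1/3)
    = 9230 km

9230 km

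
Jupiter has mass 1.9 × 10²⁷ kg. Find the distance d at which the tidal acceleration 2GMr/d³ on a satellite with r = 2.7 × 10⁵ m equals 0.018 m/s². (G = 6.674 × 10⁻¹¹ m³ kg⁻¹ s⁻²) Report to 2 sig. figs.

1.6 × 10⁸ m

2GMr/d³ = a_tidal  ⇒  d = (2GMr / a_tidal)^(1/3)
d = (2 × 6.674×10⁻¹¹ × (1.9 × 10²⁷) × (2.7 × 10⁵) / (0.018))^(1/3)
  = 1.6 × 10⁸ m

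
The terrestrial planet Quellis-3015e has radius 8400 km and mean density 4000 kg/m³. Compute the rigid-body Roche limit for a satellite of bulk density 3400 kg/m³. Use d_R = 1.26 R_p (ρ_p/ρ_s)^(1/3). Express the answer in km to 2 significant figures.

11000 km

d_R = 1.26 × 8400 km × (4000/3400)^(1/3)
    = 11000 km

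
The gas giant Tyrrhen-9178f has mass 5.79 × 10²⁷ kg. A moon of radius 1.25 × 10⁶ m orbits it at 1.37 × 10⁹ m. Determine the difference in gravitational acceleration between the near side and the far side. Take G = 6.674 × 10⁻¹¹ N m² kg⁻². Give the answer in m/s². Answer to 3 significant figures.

The field gradient is 2GM/d³; across the full diameter 2r the difference is 4GMr/d³.
Δa = 4GMr/d³
   = 4 × (6.674 × 10⁻¹¹) × (5.79 × 10²⁷) × (1.25 × 10⁶) / (1.37 × 10⁹)³
   = 7.51 × 10⁻⁴ m/s²

7.51 × 10⁻⁴ m/s²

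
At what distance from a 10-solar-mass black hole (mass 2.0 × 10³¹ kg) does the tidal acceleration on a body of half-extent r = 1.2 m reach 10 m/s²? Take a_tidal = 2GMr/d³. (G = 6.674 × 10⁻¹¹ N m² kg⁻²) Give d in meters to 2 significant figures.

6.8 × 10⁶ m

2GMr/d³ = a_tidal  ⇒  d = (2GMr / a_tidal)^(1/3)
d = (2 × 6.674×10⁻¹¹ × (2.0 × 10³¹) × (1.2) / (10))^(1/3)
  = 6.8 × 10⁶ m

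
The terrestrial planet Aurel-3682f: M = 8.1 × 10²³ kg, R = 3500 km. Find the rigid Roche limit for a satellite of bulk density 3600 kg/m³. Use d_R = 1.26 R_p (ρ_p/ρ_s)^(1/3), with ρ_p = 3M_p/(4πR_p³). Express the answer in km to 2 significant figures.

4800 km

ρ_p = 3M_p/(4πR_p³) = 3 × (8.1 × 10²³) / (4π × (3.5 × 10⁶ m)³) = 4500 kg/m³
d_R = 1.26 × 3500 km × (4500/3600)^(1/3)
    = 4800 km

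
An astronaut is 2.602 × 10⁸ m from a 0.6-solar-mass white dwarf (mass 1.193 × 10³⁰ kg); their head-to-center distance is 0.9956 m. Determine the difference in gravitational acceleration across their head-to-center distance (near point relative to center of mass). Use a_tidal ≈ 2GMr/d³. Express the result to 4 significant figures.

9.000 × 10⁻⁶ m/s²

a_tidal = 2GMr/d³
        = 2 × (6.674 × 10⁻¹¹) × (1.193 × 10³⁰) × (0.9956) / (2.602 × 10⁸)³
        = 9.000 × 10⁻⁶ m/s²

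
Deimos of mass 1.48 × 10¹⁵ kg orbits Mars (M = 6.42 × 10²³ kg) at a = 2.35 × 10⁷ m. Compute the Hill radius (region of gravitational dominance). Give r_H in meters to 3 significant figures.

r_H ≈ a (m/3M)^(1/3)
    = (2.35 × 10⁷) × (1.48 × 10¹⁵ / (3 × 6.42 × 10²³))^(1/3)
    = 2.15 × 10⁴ m

2.15 × 10⁴ m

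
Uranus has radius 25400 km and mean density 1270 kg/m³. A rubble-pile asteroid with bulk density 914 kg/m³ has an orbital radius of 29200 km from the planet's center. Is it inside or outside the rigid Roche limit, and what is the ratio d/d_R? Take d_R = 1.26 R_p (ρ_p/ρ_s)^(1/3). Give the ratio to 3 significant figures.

d_R = 1.26 × (25400 km) × (1270/914)^(1/3) = 35710 km
d/d_R = (29200) / (35710) = 0.818
Since d/d_R < 1, the body is inside the Roche limit.

inside; d/d_R ≈ 0.818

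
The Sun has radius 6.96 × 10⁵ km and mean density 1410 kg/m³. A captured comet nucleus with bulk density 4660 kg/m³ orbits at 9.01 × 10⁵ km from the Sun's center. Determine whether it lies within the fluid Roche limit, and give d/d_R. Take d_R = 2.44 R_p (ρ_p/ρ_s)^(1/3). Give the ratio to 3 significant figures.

d_R = 2.44 × (6.96 × 10⁵ km) × (1410/4660)^(1/3) = 1.140 × 10⁶ km
d/d_R = (9.01 × 10⁵) / (1.140 × 10⁶) = 0.790
Since d/d_R < 1, the body is inside the Roche limit.

inside; d/d_R ≈ 0.790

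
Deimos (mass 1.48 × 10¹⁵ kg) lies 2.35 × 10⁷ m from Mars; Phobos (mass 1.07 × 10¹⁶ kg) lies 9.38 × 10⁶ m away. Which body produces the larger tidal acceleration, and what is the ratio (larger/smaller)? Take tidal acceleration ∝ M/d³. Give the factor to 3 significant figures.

The tide-raising term goes as M/d³ (the gradient of a 1/d² field).
Deimos: (1.48 × 10¹⁵) / (2.35 × 10⁷)³ = 1.140 × 10⁻⁷
Phobos: (1.07 × 10¹⁶) / (9.38 × 10⁶)³ = 1.297 × 10⁻⁵
Ratio (larger/smaller) = 114

Phobos, by a factor of ≈ 114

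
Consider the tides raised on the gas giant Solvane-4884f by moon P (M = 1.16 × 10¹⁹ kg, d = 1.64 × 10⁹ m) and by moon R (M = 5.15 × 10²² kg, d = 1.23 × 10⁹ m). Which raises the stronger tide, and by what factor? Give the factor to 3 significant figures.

Tidal acceleration ∝ M/d³, so compare M/d³ for each.
Moon P: (1.16 × 10¹⁹) / (1.64 × 10⁹)³ = 2.630 × 10⁻⁹
Moon R: (5.15 × 10²²) / (1.23 × 10⁹)³ = 2.768 × 10⁻⁵
Ratio (larger/smaller) = 10500

Moon R, by a factor of ≈ 10500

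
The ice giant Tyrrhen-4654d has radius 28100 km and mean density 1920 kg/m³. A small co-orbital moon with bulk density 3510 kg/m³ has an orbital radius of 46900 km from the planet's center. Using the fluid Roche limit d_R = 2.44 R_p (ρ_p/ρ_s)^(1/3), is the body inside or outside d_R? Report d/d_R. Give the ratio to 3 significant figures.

d_R = 2.44 × (28100 km) × (1920/3510)^(1/3) = 56070 km
d/d_R = (46900) / (56070) = 0.836
Since d/d_R < 1, the body is inside the Roche limit.

inside; d/d_R ≈ 0.836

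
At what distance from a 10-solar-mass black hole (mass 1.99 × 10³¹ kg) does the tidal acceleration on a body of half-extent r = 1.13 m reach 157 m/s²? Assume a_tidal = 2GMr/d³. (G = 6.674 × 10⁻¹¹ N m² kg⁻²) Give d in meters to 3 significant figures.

2GMr/d³ = a_tidal  ⇒  d = (2GMr / a_tidal)^(1/3)
d = (2 × 6.674×10⁻¹¹ × (1.99 × 10³¹) × (1.13) / (157))^(1/3)
  = 2.67 × 10⁶ m

2.67 × 10⁶ m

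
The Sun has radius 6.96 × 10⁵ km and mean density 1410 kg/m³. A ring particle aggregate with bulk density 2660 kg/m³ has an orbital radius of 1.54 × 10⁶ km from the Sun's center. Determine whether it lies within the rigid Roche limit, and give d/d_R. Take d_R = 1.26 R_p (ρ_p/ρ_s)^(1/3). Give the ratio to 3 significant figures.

outside; d/d_R ≈ 2.17

d_R = 1.26 × (6.96 × 10⁵ km) × (1410/2660)^(1/3) = 7.097 × 10⁵ km
d/d_R = (1.54 × 10⁶) / (7.097 × 10⁵) = 2.17
Since d/d_R > 1, the body is outside the Roche limit.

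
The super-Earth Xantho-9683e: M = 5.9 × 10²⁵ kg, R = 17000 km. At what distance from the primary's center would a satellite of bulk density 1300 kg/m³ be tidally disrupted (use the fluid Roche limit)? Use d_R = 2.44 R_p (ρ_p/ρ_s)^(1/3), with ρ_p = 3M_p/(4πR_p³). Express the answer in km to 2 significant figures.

54000 km

ρ_p = 3M_p/(4πR_p³) = 3 × (5.9 × 10²⁵) / (4π × (1.7 × 10⁷ m)³) = 2900 kg/m³
d_R = 2.44 × 17000 km × (2900/1300)^(1/3)
    = 54000 km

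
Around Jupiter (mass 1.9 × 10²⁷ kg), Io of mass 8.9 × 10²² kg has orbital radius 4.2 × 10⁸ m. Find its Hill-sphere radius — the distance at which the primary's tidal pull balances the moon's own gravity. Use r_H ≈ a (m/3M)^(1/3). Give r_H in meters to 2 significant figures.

r_H ≈ a (m/3M)^(1/3)
    = (4.2 × 10⁸) × (8.9 × 10²² / (3 × 1.9 × 10²⁷))^(1/3)
    = 1.0 × 10⁷ m

1.0 × 10⁷ m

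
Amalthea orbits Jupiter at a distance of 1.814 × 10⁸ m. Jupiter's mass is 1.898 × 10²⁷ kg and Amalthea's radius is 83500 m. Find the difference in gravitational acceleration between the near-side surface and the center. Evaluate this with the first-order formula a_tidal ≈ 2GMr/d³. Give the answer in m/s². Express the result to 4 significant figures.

Δa = 2GMr/d³
   = 2 × (6.674 × 10⁻¹¹) × (1.898 × 10²⁷) × (83500) / (1.814 × 10⁸)³
   = 3.544 × 10⁻³ m/s²

3.544 × 10⁻³ m/s²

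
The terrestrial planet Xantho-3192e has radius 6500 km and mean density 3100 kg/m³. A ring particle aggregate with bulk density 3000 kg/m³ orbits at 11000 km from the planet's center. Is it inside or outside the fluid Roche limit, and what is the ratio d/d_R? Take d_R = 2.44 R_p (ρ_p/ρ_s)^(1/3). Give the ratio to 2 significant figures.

d_R = 2.44 × (6500 km) × (3100/3000)^(1/3) = 16030 km
d/d_R = (11000) / (16030) = 0.69
Since d/d_R < 1, the body is inside the Roche limit.

inside; d/d_R ≈ 0.69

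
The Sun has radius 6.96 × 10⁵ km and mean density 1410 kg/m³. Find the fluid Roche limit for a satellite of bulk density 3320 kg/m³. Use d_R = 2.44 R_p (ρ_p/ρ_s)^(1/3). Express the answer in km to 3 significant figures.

1.28 × 10⁶ km

d_R = 2.44 × 6.96 × 10⁵ km × (1410/3320)^(1/3)
    = 1.28 × 10⁶ km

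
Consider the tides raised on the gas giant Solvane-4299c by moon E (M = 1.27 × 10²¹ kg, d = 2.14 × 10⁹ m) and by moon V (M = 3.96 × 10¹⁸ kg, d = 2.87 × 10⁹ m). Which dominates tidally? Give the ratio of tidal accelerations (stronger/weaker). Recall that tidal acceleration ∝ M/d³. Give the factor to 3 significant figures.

Moon E, by a factor of ≈ 774

Tidal stretch scales as M/d³; compute that for each body.
Moon E: (1.27 × 10²¹) / (2.14 × 10⁹)³ = 1.296 × 10⁻⁷
Moon V: (3.96 × 10¹⁸) / (2.87 × 10⁹)³ = 1.675 × 10⁻¹⁰
Ratio (larger/smaller) = 774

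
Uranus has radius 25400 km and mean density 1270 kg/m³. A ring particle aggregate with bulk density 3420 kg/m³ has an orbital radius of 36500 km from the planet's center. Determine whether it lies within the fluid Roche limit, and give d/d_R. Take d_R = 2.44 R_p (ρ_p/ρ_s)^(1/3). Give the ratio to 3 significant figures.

d_R = 2.44 × (25400 km) × (1270/3420)^(1/3) = 44550 km
d/d_R = (36500) / (44550) = 0.819
Since d/d_R < 1, the body is inside the Roche limit.

inside; d/d_R ≈ 0.819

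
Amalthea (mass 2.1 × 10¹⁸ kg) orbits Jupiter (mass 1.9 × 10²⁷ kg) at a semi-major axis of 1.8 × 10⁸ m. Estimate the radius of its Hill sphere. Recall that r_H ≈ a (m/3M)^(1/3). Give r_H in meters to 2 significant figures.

1.3 × 10⁵ m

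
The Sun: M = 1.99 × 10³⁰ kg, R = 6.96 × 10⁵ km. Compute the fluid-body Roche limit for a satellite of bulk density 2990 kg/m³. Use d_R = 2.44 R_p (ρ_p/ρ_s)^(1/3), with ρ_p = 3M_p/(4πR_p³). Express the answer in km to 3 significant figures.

ρ_p = 3M_p/(4πR_p³) = 3 × (1.99 × 10³⁰) / (4π × (6.96 × 10⁸ m)³) = 1410 kg/m³
d_R = 2.44 × 6.96 × 10⁵ km × (1410/2990)^(1/3)
    = 1.32 × 10⁶ km

1.32 × 10⁶ km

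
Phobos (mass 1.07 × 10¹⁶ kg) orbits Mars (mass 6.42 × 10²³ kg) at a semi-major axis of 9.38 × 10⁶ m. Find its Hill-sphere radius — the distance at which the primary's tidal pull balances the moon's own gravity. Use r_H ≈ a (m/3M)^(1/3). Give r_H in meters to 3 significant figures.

r_H ≈ a (m/3M)^(1/3)
    = (9.38 × 10⁶) × (1.07 × 10¹⁶ / (3 × 6.42 × 10²³))^(1/3)
    = 1.66 × 10⁴ m

1.66 × 10⁴ m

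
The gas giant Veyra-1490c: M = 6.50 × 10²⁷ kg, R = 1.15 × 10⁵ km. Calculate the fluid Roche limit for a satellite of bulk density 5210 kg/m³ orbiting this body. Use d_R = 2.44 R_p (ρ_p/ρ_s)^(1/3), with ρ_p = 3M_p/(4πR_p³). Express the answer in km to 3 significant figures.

ρ_p = 3M_p/(4πR_p³) = 3 × (6.50 × 10²⁷) / (4π × (1.15 × 10⁸ m)³) = 1020 kg/m³
d_R = 2.44 × 1.15 × 10⁵ km × (1020/5210)^(1/3)
    = 1.63 × 10⁵ km

1.63 × 10⁵ km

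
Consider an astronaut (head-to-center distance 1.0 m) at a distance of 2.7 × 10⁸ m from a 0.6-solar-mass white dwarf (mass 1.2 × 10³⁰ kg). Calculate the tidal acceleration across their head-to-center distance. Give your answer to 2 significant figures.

8.1 × 10⁻⁶ m/s²

The tidal stretch is the gradient of GM/d² times the body's extent r, hence the 1/d³ dependence.
a_tidal = 2GMr/d³
        = 2 × (6.674 × 10⁻¹¹) × (1.2 × 10³⁰) × (1.0) / (2.7 × 10⁸)³
        = 8.1 × 10⁻⁶ m/s²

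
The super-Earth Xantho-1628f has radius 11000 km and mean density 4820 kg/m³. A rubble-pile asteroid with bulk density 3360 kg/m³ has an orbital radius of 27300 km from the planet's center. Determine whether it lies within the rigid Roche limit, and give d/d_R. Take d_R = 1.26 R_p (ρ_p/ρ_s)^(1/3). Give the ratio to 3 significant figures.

d_R = 1.26 × (11000 km) × (4820/3360)^(1/3) = 15630 km
d/d_R = (27300) / (15630) = 1.75
Since d/d_R > 1, the body is outside the Roche limit.

outside; d/d_R ≈ 1.75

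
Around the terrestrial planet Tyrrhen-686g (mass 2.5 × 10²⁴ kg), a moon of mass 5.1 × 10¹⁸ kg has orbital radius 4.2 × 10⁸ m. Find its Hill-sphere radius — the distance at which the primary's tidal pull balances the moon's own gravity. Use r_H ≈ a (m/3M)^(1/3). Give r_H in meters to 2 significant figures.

3.7 × 10⁶ m

r_H ≈ a (m/3M)^(1/3)
    = (4.2 × 10⁸) × (5.1 × 10¹⁸ / (3 × 2.5 × 10²⁴))^(1/3)
    = 3.7 × 10⁶ m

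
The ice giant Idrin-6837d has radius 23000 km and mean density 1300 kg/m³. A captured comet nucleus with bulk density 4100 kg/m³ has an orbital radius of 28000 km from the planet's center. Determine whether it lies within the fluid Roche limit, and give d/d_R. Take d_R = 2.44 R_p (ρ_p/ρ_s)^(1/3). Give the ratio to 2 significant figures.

d_R = 2.44 × (23000 km) × (1300/4100)^(1/3) = 38270 km
d/d_R = (28000) / (38270) = 0.73
Since d/d_R < 1, the body is inside the Roche limit.

inside; d/d_R ≈ 0.73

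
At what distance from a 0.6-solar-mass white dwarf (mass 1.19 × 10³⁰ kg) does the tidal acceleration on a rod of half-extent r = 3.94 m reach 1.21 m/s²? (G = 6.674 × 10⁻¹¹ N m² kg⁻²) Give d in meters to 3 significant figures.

8.03 × 10⁶ m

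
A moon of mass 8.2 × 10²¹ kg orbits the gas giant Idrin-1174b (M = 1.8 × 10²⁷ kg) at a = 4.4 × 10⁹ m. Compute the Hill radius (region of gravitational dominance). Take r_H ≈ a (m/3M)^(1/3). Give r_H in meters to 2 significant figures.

5.1 × 10⁷ m

r_H ≈ a (m/3M)^(1/3)
    = (4.4 × 10⁹) × (8.2 × 10²¹ / (3 × 1.8 × 10²⁷))^(1/3)
    = 5.1 × 10⁷ m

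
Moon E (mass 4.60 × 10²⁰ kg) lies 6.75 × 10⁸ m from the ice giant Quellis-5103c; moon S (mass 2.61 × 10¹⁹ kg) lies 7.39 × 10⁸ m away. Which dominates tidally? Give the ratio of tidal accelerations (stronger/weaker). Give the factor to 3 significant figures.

The tide-raising term goes as M/d³ (the gradient of a 1/d² field).
Moon E: (4.60 × 10²⁰) / (6.75 × 10⁸)³ = 1.496 × 10⁻⁶
Moon S: (2.61 × 10¹⁹) / (7.39 × 10⁸)³ = 6.467 × 10⁻⁸
Ratio (larger/smaller) = 23.1

Moon E, by a factor of ≈ 23.1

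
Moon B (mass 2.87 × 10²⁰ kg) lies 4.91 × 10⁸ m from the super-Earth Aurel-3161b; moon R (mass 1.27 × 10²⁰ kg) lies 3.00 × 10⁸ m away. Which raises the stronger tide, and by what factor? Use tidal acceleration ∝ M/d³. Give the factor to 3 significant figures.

Moon R, by a factor of ≈ 1.94

The tide-raising term goes as M/d³ (the gradient of a 1/d² field).
Moon B: (2.87 × 10²⁰) / (4.91 × 10⁸)³ = 2.425 × 10⁻⁶
Moon R: (1.27 × 10²⁰) / (3.00 × 10⁸)³ = 4.704 × 10⁻⁶
Ratio (larger/smaller) = 1.94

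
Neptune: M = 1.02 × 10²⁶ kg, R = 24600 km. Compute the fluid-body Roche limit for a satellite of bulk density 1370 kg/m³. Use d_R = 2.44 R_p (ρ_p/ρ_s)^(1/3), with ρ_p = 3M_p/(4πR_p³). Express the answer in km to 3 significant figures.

ρ_p = 3M_p/(4πR_p³) = 3 × (1.02 × 10²⁶) / (4π × (2.46 × 10⁷ m)³) = 1640 kg/m³
d_R = 2.44 × 24600 km × (1640/1370)^(1/3)
    = 63700 km

63700 km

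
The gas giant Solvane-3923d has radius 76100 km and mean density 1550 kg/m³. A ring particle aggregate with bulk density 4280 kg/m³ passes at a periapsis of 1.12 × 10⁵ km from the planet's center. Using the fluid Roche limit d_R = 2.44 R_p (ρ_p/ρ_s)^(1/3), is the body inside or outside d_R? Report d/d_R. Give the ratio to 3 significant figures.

d_R = 2.44 × (76100 km) × (1550/4280)^(1/3) = 1.324 × 10⁵ km
d/d_R = (1.12 × 10⁵) / (1.324 × 10⁵) = 0.846
Since d/d_R < 1, the body is inside the Roche limit.

inside; d/d_R ≈ 0.846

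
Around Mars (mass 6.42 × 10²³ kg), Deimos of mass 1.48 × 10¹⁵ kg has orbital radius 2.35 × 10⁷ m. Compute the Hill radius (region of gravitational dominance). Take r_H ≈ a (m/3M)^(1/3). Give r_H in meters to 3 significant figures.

2.15 × 10⁴ m

r_H ≈ a (m/3M)^(1/3)
    = (2.35 × 10⁷) × (1.48 × 10¹⁵ / (3 × 6.42 × 10²³))^(1/3)
    = 2.15 × 10⁴ m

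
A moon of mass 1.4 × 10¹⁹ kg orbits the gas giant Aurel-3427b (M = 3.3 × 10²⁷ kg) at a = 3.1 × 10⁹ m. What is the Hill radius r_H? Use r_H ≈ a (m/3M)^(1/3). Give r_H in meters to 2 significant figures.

r_H ≈ a (m/3M)^(1/3)
    = (3.1 × 10⁹) × (1.4 × 10¹⁹ / (3 × 3.3 × 10²⁷))^(1/3)
    = 3.5 × 10⁶ m

3.5 × 10⁶ m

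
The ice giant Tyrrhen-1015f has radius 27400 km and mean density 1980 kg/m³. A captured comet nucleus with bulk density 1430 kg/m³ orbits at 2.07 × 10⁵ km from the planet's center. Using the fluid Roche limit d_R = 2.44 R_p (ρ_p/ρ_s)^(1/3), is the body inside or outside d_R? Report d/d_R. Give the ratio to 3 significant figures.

d_R = 2.44 × (27400 km) × (1980/1430)^(1/3) = 74520 km
d/d_R = (2.07 × 10⁵) / (74520) = 2.78
Since d/d_R > 1, the body is outside the Roche limit.

outside; d/d_R ≈ 2.78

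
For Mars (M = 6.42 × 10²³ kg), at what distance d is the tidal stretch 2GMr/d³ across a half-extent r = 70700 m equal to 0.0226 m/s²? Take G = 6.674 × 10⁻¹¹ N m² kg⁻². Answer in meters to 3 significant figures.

6.45 × 10⁶ m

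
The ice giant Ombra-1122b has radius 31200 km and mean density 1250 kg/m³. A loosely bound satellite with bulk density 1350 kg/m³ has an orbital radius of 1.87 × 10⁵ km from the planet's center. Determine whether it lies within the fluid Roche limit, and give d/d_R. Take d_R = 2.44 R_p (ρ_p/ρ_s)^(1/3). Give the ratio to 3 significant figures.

d_R = 2.44 × (31200 km) × (1250/1350)^(1/3) = 74200 km
d/d_R = (1.87 × 10⁵) / (74200) = 2.52
Since d/d_R > 1, the body is outside the Roche limit.

outside; d/d_R ≈ 2.52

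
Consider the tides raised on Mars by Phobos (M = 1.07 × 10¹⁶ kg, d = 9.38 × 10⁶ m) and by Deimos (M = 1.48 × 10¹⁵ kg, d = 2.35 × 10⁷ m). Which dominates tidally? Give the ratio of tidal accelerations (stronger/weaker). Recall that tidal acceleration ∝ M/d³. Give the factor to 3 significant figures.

Tidal acceleration ∝ M/d³, so compare M/d³ for each.
Phobos: (1.07 × 10¹⁶) / (9.38 × 10⁶)³ = 1.297 × 10⁻⁵
Deimos: (1.48 × 10¹⁵) / (2.35 × 10⁷)³ = 1.140 × 10⁻⁷
Ratio (larger/smaller) = 114

Phobos, by a factor of ≈ 114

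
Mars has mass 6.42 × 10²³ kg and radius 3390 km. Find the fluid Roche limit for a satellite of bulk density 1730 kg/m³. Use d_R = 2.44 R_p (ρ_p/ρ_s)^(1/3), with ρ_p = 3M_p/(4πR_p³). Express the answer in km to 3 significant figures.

10900 km

ρ_p = 3M_p/(4πR_p³) = 3 × (6.42 × 10²³) / (4π × (3.39 × 10⁶ m)³) = 3930 kg/m³
d_R = 2.44 × 3390 km × (3930/1730)^(1/3)
    = 10900 km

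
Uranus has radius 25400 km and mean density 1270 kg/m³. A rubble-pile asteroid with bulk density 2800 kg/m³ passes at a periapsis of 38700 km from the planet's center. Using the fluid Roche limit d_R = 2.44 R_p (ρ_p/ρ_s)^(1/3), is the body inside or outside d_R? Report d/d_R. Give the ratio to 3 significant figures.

inside; d/d_R ≈ 0.813

d_R = 2.44 × (25400 km) × (1270/2800)^(1/3) = 47620 km
d/d_R = (38700) / (47620) = 0.813
Since d/d_R < 1, the body is inside the Roche limit.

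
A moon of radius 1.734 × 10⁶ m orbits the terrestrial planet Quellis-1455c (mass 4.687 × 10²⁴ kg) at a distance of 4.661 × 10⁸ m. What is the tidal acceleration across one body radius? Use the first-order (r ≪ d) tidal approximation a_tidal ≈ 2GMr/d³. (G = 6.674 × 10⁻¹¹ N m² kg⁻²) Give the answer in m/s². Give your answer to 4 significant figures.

1.071 × 10⁻⁵ m/s²

Δg = 2GMr/d³
   = 2 × (6.674 × 10⁻¹¹) × (4.687 × 10²⁴) × (1.734 × 10⁶) / (4.661 × 10⁸)³
   = 1.071 × 10⁻⁵ m/s²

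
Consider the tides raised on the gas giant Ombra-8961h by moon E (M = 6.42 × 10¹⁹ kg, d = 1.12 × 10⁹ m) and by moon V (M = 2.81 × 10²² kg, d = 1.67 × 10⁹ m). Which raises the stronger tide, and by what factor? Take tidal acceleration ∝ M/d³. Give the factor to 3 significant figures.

Compare M/d³ for the two perturbers:
Moon E: (6.42 × 10¹⁹) / (1.12 × 10⁹)³ = 4.570 × 10⁻⁸
Moon V: (2.81 × 10²²) / (1.67 × 10⁹)³ = 6.033 × 10⁻⁶
Ratio (larger/smaller) = 132

Moon V, by a factor of ≈ 132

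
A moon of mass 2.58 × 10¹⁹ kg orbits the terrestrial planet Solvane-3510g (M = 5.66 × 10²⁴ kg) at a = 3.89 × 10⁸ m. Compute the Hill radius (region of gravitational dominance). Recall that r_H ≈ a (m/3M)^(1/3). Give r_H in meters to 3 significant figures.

4.47 × 10⁶ m

r_H ≈ a (m/3M)^(1/3)
    = (3.89 × 10⁸) × (2.58 × 10¹⁹ / (3 × 5.66 × 10²⁴))^(1/3)
    = 4.47 × 10⁶ m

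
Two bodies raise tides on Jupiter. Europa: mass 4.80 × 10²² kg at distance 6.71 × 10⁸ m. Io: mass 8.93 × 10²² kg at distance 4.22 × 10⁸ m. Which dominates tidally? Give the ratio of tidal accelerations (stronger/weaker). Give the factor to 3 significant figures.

Io, by a factor of ≈ 7.48

Tidal stretch scales as M/d³; compute that for each body.
Europa: (4.80 × 10²²) / (6.71 × 10⁸)³ = 1.589 × 10⁻⁴
Io: (8.93 × 10²²) / (4.22 × 10⁸)³ = 1.188 × 10⁻³
Ratio (larger/smaller) = 7.48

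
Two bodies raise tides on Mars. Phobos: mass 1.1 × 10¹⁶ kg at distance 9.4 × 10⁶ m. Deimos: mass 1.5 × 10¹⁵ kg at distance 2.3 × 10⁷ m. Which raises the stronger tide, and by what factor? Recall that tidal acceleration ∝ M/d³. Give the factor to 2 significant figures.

Phobos, by a factor of ≈ 110

Tidal acceleration ∝ M/d³, so compare M/d³ for each.
Phobos: (1.1 × 10¹⁶) / (9.4 × 10⁶)³ = 1.324 × 10⁻⁵
Deimos: (1.5 × 10¹⁵) / (2.3 × 10⁷)³ = 1.233 × 10⁻⁷
Ratio (larger/smaller) = 110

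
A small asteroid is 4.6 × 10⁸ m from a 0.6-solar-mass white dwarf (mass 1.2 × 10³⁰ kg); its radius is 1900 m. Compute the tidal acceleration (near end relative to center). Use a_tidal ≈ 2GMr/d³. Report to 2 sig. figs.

Δg = 2GMr/d³
   = 2 × (6.674 × 10⁻¹¹) × (1.2 × 10³⁰) × (1900) / (4.6 × 10⁸)³
   = 3.1 × 10⁻³ m/s²

3.1 × 10⁻³ m/s²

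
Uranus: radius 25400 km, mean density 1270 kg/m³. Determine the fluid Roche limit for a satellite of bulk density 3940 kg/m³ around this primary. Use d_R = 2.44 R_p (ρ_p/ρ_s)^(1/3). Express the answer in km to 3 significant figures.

42500 km

d_R = 2.44 × 25400 km × (1270/3940)^(1/3)
    = 42500 km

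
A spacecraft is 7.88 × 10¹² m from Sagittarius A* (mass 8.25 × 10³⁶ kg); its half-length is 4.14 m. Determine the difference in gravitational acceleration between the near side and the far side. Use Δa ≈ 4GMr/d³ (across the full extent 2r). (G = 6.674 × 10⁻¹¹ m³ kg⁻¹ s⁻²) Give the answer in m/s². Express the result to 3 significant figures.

a_tidal = 4GMr/d³
        = 4 × (6.674 × 10⁻¹¹) × (8.25 × 10³⁶) × (4.14) / (7.88 × 10¹²)³
        = 1.86 × 10⁻¹¹ m/s²

1.86 × 10⁻¹¹ m/s²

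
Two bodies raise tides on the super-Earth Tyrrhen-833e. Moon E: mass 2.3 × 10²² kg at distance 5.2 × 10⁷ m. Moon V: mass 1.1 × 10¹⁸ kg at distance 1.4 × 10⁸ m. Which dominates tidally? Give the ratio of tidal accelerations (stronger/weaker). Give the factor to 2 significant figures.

Tidal acceleration ∝ M/d³, so compare M/d³ for each.
Moon E: (2.3 × 10²²) / (5.2 × 10⁷)³ = 1.636 × 10⁻¹
Moon V: (1.1 × 10¹⁸) / (1.4 × 10⁸)³ = 4.009 × 10⁻⁷
Ratio (larger/smaller) = 4.1 × 10⁵

Moon E, by a factor of ≈ 4.1 × 10⁵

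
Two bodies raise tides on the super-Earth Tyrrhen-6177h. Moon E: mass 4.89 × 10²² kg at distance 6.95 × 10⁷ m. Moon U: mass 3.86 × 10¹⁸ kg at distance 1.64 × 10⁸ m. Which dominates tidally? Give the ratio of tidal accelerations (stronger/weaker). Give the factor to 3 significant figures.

Moon E, by a factor of ≈ 1.66 × 10⁵

Tidal stretch scales as M/d³; compute that for each body.
Moon E: (4.89 × 10²²) / (6.95 × 10⁷)³ = 1.457 × 10⁻¹
Moon U: (3.86 × 10¹⁸) / (1.64 × 10⁸)³ = 8.751 × 10⁻⁷
Ratio (larger/smaller) = 1.66 × 10⁵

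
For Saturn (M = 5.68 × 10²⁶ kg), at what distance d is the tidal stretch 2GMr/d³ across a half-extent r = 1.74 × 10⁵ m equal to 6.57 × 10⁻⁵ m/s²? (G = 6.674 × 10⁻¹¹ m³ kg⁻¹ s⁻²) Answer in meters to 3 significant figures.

2GMr/d³ = a_tidal  ⇒  d = (2GMr / a_tidal)^(1/3)
d = (2 × 6.674×10⁻¹¹ × (5.68 × 10²⁶) × (1.74 × 10⁵) / (6.57 × 10⁻⁵))^(1/3)
  = 5.86 × 10⁸ m

5.86 × 10⁸ m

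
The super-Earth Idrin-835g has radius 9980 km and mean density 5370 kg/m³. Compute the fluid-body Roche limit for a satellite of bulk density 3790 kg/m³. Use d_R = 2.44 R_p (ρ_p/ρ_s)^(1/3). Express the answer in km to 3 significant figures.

d_R = 2.44 × 9980 km × (5370/3790)^(1/3)
    = 27400 km

27400 km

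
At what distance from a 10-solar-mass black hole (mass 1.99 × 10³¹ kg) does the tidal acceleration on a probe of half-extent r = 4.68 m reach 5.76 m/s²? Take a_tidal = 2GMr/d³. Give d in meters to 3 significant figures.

1.29 × 10⁷ m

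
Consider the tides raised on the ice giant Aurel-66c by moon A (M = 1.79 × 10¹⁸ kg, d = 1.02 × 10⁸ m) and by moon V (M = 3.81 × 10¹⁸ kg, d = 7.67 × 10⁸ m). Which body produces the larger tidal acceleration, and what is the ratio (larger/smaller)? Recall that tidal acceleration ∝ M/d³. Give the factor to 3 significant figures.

Moon A, by a factor of ≈ 200

Compare M/d³ for the two perturbers:
Moon A: (1.79 × 10¹⁸) / (1.02 × 10⁸)³ = 1.687 × 10⁻⁶
Moon V: (3.81 × 10¹⁸) / (7.67 × 10⁸)³ = 8.444 × 10⁻⁹
Ratio (larger/smaller) = 200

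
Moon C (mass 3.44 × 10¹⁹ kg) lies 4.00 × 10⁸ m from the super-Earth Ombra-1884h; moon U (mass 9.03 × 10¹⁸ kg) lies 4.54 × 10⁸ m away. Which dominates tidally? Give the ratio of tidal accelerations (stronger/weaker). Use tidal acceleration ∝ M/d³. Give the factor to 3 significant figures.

Moon C, by a factor of ≈ 5.57

The tide-raising term goes as M/d³ (the gradient of a 1/d² field).
Moon C: (3.44 × 10¹⁹) / (4.00 × 10⁸)³ = 5.375 × 10⁻⁷
Moon U: (9.03 × 10¹⁸) / (4.54 × 10⁸)³ = 9.650 × 10⁻⁸
Ratio (larger/smaller) = 5.57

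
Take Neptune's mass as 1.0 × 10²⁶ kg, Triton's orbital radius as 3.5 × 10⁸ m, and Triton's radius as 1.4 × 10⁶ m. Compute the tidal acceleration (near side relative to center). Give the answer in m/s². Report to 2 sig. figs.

4.4 × 10⁻⁴ m/s²

Differencing GM/(d−r)² and GM/d² to first order in r/d gives 2GMr/d³.
a_tidal = 2GMr/d³
        = 2 × (6.674 × 10⁻¹¹) × (1.0 × 10²⁶) × (1.4 × 10⁶) / (3.5 × 10⁸)³
        = 4.4 × 10⁻⁴ m/s²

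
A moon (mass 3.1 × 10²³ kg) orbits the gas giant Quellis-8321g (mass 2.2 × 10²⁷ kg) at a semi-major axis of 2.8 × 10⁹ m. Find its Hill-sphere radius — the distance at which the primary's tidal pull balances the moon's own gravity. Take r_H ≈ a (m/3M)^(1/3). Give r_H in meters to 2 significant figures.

r_H ≈ a (m/3M)^(1/3)
    = (2.8 × 10⁹) × (3.1 × 10²³ / (3 × 2.2 × 10²⁷))^(1/3)
    = 1.0 × 10⁸ m

1.0 × 10⁸ m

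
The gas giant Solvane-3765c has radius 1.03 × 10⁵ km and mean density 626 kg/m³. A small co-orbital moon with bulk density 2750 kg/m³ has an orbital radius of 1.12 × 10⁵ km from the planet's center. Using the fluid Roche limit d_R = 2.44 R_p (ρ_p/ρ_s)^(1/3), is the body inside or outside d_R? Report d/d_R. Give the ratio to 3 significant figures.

d_R = 2.44 × (1.03 × 10⁵ km) × (626/2750)^(1/3) = 1.535 × 10⁵ km
d/d_R = (1.12 × 10⁵) / (1.535 × 10⁵) = 0.730
Since d/d_R < 1, the body is inside the Roche limit.

inside; d/d_R ≈ 0.730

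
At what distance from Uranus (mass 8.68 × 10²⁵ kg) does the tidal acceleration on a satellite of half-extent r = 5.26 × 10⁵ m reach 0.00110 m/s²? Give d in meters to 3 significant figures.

2GMr/d³ = a_tidal  ⇒  d = (2GMr / a_tidal)^(1/3)
d = (2 × 6.674×10⁻¹¹ × (8.68 × 10²⁵) × (5.26 × 10⁵) / (0.00110))^(1/3)
  = 1.77 × 10⁸ m

1.77 × 10⁸ m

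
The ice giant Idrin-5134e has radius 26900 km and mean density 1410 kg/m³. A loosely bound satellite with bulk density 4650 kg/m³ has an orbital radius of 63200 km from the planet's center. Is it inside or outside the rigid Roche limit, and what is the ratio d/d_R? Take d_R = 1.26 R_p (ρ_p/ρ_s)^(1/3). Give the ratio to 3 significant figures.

outside; d/d_R ≈ 2.78

d_R = 1.26 × (26900 km) × (1410/4650)^(1/3) = 22770 km
d/d_R = (63200) / (22770) = 2.78
Since d/d_R > 1, the body is outside the Roche limit.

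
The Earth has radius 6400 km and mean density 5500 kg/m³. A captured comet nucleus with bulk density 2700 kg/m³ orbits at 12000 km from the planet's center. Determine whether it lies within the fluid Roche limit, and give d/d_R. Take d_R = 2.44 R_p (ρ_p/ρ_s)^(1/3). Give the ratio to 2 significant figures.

d_R = 2.44 × (6400 km) × (5500/2700)^(1/3) = 19800 km
d/d_R = (12000) / (19800) = 0.61
Since d/d_R < 1, the body is inside the Roche limit.

inside; d/d_R ≈ 0.61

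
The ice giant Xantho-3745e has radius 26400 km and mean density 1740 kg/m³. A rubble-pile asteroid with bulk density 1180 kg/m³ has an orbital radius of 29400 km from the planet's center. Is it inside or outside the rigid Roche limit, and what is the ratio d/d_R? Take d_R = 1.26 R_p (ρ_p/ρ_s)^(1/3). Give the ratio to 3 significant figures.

d_R = 1.26 × (26400 km) × (1740/1180)^(1/3) = 37860 km
d/d_R = (29400) / (37860) = 0.777
Since d/d_R < 1, the body is inside the Roche limit.

inside; d/d_R ≈ 0.777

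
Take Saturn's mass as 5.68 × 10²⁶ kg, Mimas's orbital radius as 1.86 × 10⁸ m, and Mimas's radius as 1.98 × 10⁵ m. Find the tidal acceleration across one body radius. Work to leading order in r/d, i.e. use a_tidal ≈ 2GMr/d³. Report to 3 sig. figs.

2.33 × 10⁻³ m/s²

Δa = 2GMr/d³
   = 2 × (6.674 × 10⁻¹¹) × (5.68 × 10²⁶) × (1.98 × 10⁵) / (1.86 × 10⁸)³
   = 2.33 × 10⁻³ m/s²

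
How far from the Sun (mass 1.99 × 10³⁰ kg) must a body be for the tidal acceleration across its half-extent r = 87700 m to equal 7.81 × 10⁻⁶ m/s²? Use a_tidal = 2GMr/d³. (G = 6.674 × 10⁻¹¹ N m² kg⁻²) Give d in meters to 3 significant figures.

2GMr/d³ = a_tidal  ⇒  d = (2GMr / a_tidal)^(1/3)
d = (2 × 6.674×10⁻¹¹ × (1.99 × 10³⁰) × (87700) / (7.81 × 10⁻⁶))^(1/3)
  = 1.44 × 10¹⁰ m

1.44 × 10¹⁰ m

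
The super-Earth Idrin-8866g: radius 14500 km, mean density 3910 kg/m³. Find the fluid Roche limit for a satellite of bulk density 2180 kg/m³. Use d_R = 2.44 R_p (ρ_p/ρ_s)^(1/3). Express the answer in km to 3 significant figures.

d_R = 2.44 × 14500 km × (3910/2180)^(1/3)
    = 43000 km

43000 km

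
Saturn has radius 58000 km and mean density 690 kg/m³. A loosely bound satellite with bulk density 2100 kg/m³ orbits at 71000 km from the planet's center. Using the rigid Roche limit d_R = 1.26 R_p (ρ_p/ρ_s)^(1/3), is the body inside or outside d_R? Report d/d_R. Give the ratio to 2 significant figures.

outside; d/d_R ≈ 1.4

d_R = 1.26 × (58000 km) × (690/2100)^(1/3) = 50430 km
d/d_R = (71000) / (50430) = 1.4
Since d/d_R > 1, the body is outside the Roche limit.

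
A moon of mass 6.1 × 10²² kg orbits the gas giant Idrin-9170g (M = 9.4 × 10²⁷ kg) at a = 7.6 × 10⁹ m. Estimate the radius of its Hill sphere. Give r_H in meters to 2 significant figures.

9.8 × 10⁷ m

r_H ≈ a (m/3M)^(1/3)
    = (7.6 × 10⁹) × (6.1 × 10²² / (3 × 9.4 × 10²⁷))^(1/3)
    = 9.8 × 10⁷ m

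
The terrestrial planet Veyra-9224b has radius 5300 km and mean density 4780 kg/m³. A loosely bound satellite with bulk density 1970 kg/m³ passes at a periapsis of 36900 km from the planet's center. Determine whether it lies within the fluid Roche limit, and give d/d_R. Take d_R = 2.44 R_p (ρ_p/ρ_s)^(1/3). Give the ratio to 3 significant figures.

outside; d/d_R ≈ 2.12

d_R = 2.44 × (5300 km) × (4780/1970)^(1/3) = 17380 km
d/d_R = (36900) / (17380) = 2.12
Since d/d_R > 1, the body is outside the Roche limit.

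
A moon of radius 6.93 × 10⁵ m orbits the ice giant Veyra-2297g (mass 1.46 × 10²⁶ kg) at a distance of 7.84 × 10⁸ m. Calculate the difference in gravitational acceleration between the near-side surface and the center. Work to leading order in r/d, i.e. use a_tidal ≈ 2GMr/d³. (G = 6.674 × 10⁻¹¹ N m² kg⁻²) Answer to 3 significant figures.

Δg = 2GMr/d³
   = 2 × (6.674 × 10⁻¹¹) × (1.46 × 10²⁶) × (6.93 × 10⁵) / (7.84 × 10⁸)³
   = 2.80 × 10⁻⁵ m/s²

2.80 × 10⁻⁵ m/s²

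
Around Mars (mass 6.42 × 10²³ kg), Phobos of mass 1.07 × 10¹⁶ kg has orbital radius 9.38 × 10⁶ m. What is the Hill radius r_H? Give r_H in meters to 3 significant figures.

r_H ≈ a (m/3M)^(1/3)
    = (9.38 × 10⁶) × (1.07 × 10¹⁶ / (3 × 6.42 × 10²³))^(1/3)
    = 1.66 × 10⁴ m

1.66 × 10⁴ m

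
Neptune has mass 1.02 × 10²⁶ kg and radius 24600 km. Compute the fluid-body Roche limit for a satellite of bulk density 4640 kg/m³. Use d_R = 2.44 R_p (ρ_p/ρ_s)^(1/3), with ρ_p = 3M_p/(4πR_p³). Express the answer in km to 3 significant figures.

42400 km

ρ_p = 3M_p/(4πR_p³) = 3 × (1.02 × 10²⁶) / (4π × (2.46 × 10⁷ m)³) = 1640 kg/m³
d_R = 2.44 × 24600 km × (1640/4640)^(1/3)
    = 42400 km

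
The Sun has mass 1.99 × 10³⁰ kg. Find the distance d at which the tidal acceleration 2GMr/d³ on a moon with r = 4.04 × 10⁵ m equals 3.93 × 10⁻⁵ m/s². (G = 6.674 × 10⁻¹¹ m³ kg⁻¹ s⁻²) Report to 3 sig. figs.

2GMr/d³ = a_tidal  ⇒  d = (2GMr / a_tidal)^(1/3)
d = (2 × 6.674×10⁻¹¹ × (1.99 × 10³⁰) × (4.04 × 10⁵) / (3.93 × 10⁻⁵))^(1/3)
  = 1.40 × 10¹⁰ m

1.40 × 10¹⁰ m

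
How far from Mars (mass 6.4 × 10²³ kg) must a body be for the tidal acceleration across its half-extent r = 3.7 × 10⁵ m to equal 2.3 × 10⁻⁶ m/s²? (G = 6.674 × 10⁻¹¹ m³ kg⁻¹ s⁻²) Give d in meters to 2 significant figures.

2.4 × 10⁸ m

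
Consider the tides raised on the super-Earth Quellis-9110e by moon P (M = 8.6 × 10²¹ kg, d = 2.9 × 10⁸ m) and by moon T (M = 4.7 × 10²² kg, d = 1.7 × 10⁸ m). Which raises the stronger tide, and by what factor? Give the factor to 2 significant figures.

Moon T, by a factor of ≈ 27

Tidal stretch scales as M/d³; compute that for each body.
Moon P: (8.6 × 10²¹) / (2.9 × 10⁸)³ = 3.526 × 10⁻⁴
Moon T: (4.7 × 10²²) / (1.7 × 10⁸)³ = 9.566 × 10⁻³
Ratio (larger/smaller) = 27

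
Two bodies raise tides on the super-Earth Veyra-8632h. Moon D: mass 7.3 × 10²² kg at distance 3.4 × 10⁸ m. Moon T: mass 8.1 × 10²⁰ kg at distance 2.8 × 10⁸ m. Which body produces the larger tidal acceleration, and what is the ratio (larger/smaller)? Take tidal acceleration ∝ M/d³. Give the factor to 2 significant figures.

Tidal acceleration ∝ M/d³, so compare M/d³ for each.
Moon D: (7.3 × 10²²) / (3.4 × 10⁸)³ = 1.857 × 10⁻³
Moon T: (8.1 × 10²⁰) / (2.8 × 10⁸)³ = 3.690 × 10⁻⁵
Ratio (larger/smaller) = 50

Moon D, by a factor of ≈ 50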